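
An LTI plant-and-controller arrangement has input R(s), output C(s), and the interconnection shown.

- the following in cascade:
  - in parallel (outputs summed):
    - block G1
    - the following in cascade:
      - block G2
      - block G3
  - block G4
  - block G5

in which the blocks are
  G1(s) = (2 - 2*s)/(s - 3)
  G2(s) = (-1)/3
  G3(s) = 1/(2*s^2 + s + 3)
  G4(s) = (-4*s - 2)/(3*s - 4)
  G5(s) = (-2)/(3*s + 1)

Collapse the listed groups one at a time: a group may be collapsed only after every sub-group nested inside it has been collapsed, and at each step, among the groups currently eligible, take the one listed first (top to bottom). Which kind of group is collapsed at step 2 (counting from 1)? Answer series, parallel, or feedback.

Step 1 - cascade G2, G3
Step 2 - reduce the parallel group G1, (G2*G3)
Step 3 - combine (G1+(G2*G3)), G4, G5 in series
Step 2: parallel.

Answer: parallel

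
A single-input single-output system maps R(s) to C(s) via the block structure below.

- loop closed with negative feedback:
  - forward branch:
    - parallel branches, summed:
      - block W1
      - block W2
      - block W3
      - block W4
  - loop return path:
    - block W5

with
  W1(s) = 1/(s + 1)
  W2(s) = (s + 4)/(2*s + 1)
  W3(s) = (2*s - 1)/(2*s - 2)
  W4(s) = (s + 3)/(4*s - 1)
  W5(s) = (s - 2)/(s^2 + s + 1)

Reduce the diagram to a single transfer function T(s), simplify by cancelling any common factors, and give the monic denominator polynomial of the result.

Reducing step by step:

[1] reduce the parallel group W1, W2, W3, W4 -> (28*s^4 + 72*s^3 - 34*s^2 - 53*s + 5)/(16*s^4 + 4*s^3 - 18*s^2 - 4*s + 2)
[2] reduce the feedback loop with forward (W1+W2+W3+W4) and return W5 -> (28*s^6 + 100*s^5 + 66*s^4 - 15*s^3 - 82*s^2 - 48*s + 5)/(16*s^6 + 48*s^5 + 18*s^4 - 196*s^3 - 5*s^2 + 109*s - 8)
Step 2 gives the fully reduced T(s), with no common factor left to cancel. The denominator's leading coefficient is 16, so divide each of its coefficients by 16 to get the monic form.

Answer: s^6 + 3*s^5 + 9*s^4/8 - 49*s^3/4 - 5*s^2/16 + 109*s/16 - 1/2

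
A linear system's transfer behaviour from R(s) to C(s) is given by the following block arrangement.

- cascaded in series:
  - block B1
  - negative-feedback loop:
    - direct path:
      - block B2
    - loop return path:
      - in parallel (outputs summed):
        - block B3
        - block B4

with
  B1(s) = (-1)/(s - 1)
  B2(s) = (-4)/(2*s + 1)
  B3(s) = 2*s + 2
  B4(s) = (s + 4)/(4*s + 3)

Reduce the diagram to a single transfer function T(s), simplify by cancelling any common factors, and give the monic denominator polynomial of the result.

The answer is s^3 + 13*s^2/12 - 13*s/24 - 37/24.

Reasoning:
Step 1. sum the parallel branches B3, B4 gives (8*s^2 + 15*s + 10)/(4*s + 3)
Step 2. feedback reduction of B2, (B3+B4) gives (16*s + 12)/(24*s^2 + 50*s + 37)
Step 3. combine B1, [B2/(1+B2*(B3+B4))] in series gives (-16*s - 12)/(24*s^3 + 26*s^2 - 13*s - 37)
No further cancellation is possible in the step-3 result, so that is T(s). Its denominator becomes monic after dividing by the leading coefficient 24.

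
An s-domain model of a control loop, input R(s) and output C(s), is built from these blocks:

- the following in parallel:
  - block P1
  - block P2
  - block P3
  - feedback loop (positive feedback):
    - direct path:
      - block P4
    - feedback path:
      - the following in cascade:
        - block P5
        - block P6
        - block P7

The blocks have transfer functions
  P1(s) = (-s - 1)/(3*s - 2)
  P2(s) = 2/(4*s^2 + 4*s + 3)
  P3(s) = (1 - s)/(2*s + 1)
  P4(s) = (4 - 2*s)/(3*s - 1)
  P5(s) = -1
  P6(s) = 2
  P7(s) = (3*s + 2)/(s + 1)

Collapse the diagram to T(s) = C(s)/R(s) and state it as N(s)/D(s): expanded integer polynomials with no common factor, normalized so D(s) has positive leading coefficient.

First reduce the diagram to T(s).

Step 1: combine P5, P6, P7 in series; result (-6*s - 4)/(s + 1)
Step 2: reduce the feedback loop with forward P4 and return (P5*P6*P7); result (2*s^2 - 2*s - 4)/(9*s^2 - 18*s - 15)
Step 3: combine P1, P2, P3, [P4/(1-P4*(P5*P6*P7))] in parallel - this is the overall T(s), already in the required normalized form

Answer: (-132*s^6 + 244*s^5 + 329*s^4 + 120*s^3 + 118*s^2 + 410*s + 219)/(216*s^6 - 252*s^5 - 666*s^4 - 507*s^3 + 54*s^2 + 273*s + 90)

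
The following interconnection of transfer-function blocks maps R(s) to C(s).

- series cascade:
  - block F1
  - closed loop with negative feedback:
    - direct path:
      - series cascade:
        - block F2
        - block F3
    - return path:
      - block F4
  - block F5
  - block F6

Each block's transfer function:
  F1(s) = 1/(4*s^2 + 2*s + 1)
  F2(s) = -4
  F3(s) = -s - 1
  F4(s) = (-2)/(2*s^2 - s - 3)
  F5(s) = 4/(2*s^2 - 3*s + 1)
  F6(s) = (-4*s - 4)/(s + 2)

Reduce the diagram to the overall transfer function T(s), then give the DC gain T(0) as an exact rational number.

[1] reduce the series chain F2, F3, giving 4*s + 4
[2] reduce the feedback loop with forward (F2*F3) and return F4, giving (8*s^2 - 4*s - 12)/(2*s - 11)
[3] multiply F1, [(F2*F3)/(1+(F2*F3)*F4)], F5, F6 (series), giving (-128*s^3 - 64*s^2 + 256*s + 192)/(16*s^6 - 72*s^5 - 120*s^4 + 174*s^3 + 9*s^2 + 15*s - 22)
That last expression is T(s); at s = 0 only the constant terms survive, so T(0) = 192/(-22) = -96/11.

Therefore the answer is -96/11.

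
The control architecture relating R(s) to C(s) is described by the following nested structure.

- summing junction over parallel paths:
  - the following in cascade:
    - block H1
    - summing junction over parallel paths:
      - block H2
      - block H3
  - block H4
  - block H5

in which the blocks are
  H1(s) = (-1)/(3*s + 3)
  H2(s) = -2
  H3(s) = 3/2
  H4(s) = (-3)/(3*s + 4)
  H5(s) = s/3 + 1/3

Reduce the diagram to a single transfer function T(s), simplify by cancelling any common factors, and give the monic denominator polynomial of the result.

The answer is s^2 + 7*s/3 + 4/3.

Reasoning:
[1] add H2, H3 (parallel); result (-1)/2
[2] cascade H1, (H2+H3); result 1/(6*s + 6)
[3] reduce the parallel group (H1*(H2+H3)), H4, H5; result (6*s^3 + 20*s^2 + 7*s - 6)/(18*s^2 + 42*s + 24)
The result of step 3 is T(s) in lowest terms. Its denominator has leading coefficient 18; dividing the denominator through by 18 makes it monic.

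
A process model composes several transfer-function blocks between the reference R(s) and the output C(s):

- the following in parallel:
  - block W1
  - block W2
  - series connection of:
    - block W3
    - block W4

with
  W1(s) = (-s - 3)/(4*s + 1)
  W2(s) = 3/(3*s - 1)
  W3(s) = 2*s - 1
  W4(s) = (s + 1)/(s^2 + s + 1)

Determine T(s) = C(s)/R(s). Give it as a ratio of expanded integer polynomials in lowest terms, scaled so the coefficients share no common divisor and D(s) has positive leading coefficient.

Step 1: multiply W3, W4 (series), giving (2*s^2 + s - 1)/(s^2 + s + 1)
Step 2: add W1, W2, (W3*W4) (parallel), giving the overall T(s)

Therefore the answer is (21*s^4 + 11*s^3 - 8*s^2 + 10*s + 7)/(12*s^4 + 11*s^3 + 10*s^2 - 2*s - 1).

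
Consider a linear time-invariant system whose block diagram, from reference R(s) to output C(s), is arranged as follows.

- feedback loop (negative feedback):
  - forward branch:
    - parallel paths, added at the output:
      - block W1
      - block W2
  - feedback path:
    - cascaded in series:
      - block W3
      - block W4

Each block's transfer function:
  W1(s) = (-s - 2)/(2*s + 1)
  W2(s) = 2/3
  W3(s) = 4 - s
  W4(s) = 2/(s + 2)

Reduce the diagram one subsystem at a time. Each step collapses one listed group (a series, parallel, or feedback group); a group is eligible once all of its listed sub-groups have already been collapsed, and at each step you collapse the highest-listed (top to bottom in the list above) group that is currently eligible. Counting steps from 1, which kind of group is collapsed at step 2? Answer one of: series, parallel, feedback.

Step 1: add W1, W2 (parallel)
Step 2: series reduction of W3, W4
Step 3: collapse the loop ((W1+W2) forward, (W3*W4) return)
So the answer for step 2 is series.

Answer: series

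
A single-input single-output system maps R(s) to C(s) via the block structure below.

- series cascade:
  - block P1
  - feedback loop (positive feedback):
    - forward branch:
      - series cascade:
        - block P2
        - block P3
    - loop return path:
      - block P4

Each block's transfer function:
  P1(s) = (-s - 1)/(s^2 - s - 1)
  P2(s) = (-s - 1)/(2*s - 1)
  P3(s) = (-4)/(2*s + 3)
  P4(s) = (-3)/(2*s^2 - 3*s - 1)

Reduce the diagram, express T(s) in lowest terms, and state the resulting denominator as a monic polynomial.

Step 1: series reduction of P2, P3; result (4*s + 4)/(4*s^2 + 4*s - 3)
Step 2: reduce the feedback loop with forward (P2*P3) and return P4; result (8*s^3 - 4*s^2 - 16*s - 4)/(8*s^4 - 4*s^3 - 22*s^2 + 17*s + 15)
Step 3: cascade P1, [(P2*P3)/(1-(P2*P3)*P4)]; result (-8*s^4 - 4*s^3 + 20*s^2 + 20*s + 4)/(8*s^6 - 12*s^5 - 26*s^4 + 43*s^3 + 20*s^2 - 32*s - 15)
That last expression is T(s), already simplified. Scaling its denominator by 1/8 (the reciprocal of the leading coefficient) yields the monic denominator.

Final answer: s^6 - 3*s^5/2 - 13*s^4/4 + 43*s^3/8 + 5*s^2/2 - 4*s - 15/8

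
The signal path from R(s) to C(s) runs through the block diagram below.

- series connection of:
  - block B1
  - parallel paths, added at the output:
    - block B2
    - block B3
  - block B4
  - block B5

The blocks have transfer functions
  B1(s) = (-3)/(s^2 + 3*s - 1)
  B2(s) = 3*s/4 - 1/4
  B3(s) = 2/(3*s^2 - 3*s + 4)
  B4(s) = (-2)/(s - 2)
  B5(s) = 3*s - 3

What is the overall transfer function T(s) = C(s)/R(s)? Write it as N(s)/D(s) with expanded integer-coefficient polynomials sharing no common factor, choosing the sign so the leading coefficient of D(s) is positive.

The answer is (81*s^4 - 189*s^3 + 243*s^2 - 99*s - 36)/(6*s^5 - 40*s^3 + 62*s^2 - 68*s + 16).

Reasoning:
(1) combine B2, B3 in parallel gives (9*s^3 - 12*s^2 + 15*s + 4)/(12*s^2 - 12*s + 16)
(2) combine B1, (B2+B3), B4, B5 in series - this is the overall T(s), already in the required normalized form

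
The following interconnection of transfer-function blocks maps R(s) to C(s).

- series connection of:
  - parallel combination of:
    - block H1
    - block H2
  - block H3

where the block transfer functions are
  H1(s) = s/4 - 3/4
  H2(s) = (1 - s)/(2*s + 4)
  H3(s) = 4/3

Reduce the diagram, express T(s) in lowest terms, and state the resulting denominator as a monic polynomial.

1. reduce the parallel group H1, H2 gives (s^2 - 3*s - 4)/(4*s + 8)
2. reduce the series chain (H1+H2), H3 gives (s^2 - 3*s - 4)/(3*s + 6)
The result of step 2 is T(s) in lowest terms. Its denominator has leading coefficient 3; dividing the denominator through by 3 makes it monic.

Answer: s + 2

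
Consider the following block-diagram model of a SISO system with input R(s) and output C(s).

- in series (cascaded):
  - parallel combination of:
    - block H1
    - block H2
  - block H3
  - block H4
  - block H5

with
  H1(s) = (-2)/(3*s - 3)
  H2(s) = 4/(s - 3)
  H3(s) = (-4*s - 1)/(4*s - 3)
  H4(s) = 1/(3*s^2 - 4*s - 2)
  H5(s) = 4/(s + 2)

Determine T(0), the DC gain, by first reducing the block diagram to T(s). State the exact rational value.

Step 1 - reduce the parallel group H1, H2 -> (10*s - 6)/(3*s^2 - 12*s + 9)
Step 2 - multiply (H1+H2), H3, H4, H5 (series) -> (-160*s^2 + 56*s + 24)/(36*s^6 - 147*s^5 - 18*s^4 + 585*s^3 - 546*s^2 - 18*s + 108)
Evaluating the step-2 result (the overall T(s)) at s = 0 gives T(0) = 24/108 = 2/9.

Final answer: 2/9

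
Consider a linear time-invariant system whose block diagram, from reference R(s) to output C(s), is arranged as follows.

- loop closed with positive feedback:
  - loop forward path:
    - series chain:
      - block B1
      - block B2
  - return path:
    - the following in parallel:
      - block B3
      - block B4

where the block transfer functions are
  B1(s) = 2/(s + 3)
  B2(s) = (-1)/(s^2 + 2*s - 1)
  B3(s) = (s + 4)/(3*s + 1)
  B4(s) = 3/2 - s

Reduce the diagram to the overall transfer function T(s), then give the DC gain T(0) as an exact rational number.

The answer is -1/4.

Reasoning:
(1) cascade B1, B2 gives (-2)/(s^3 + 5*s^2 + 5*s - 3)
(2) sum the parallel branches B3, B4 gives (-6*s^2 + 9*s + 11)/(6*s + 2)
(3) reduce the feedback loop with forward (B1*B2) and return (B3+B4) gives (-6*s - 2)/(3*s^4 + 16*s^3 + 14*s^2 + 5*s + 8)
That last expression is T(s); at s = 0 only the constant terms survive, so T(0) = -2/8 = -1/4.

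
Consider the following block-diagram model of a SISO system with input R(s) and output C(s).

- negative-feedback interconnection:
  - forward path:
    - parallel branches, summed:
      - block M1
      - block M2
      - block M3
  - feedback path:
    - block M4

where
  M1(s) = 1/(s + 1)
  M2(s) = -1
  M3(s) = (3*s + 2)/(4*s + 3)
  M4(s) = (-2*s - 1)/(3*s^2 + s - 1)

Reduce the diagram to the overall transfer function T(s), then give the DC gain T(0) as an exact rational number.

The answer is 2/5.

Reasoning:
[1] sum the parallel branches M1, M2, M3, giving (-s^2 + 2*s + 2)/(4*s^2 + 7*s + 3)
[2] feedback reduction of (M1+M2+M3), M4, giving (-3*s^4 + 5*s^3 + 9*s^2 - 2)/(12*s^4 + 27*s^3 + 9*s^2 - 10*s - 5)
That last expression is T(s); at s = 0 only the constant terms survive, so T(0) = -2/(-5) = 2/5.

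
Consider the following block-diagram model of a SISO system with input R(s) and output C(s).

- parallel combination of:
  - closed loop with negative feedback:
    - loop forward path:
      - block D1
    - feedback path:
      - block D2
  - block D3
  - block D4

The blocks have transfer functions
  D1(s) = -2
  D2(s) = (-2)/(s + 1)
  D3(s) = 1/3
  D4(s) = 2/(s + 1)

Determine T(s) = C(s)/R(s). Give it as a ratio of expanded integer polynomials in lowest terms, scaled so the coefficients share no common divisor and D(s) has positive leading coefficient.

Step 1: apply the feedback formula to D1, D2 = (-2*s - 2)/(s + 5)
Step 2: reduce the parallel group [D1/(1+D1*D2)], D3, D4: this yields T(s), and no further normalization is needed

Therefore the answer is (29 - 5*s^2)/(3*s^2 + 18*s + 15).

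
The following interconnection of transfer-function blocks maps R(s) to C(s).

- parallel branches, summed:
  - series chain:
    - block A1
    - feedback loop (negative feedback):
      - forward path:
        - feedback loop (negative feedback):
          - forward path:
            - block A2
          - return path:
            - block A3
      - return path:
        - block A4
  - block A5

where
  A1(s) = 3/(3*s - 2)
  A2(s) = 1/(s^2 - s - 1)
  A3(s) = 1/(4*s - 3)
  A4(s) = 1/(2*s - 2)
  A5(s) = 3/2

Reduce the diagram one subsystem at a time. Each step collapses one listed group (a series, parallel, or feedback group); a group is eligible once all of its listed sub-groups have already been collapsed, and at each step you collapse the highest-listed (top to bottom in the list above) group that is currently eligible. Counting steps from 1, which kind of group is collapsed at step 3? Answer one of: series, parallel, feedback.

Step 1: reduce the feedback loop with forward A2 and return A3
Step 2: reduce the feedback loop with forward [A2/(1+A2*A3)] and return A4
Step 3: cascade A1, [[A2/(1+A2*A3)]/(1+[A2/(1+A2*A3)]*A4)]
Step 4: reduce the parallel group (A1*[[A2/(1+A2*A3)]/(1+[A2/(1+A2*A3)]*A4)]), A5
So the answer for step 3 is series.

Therefore the answer is series.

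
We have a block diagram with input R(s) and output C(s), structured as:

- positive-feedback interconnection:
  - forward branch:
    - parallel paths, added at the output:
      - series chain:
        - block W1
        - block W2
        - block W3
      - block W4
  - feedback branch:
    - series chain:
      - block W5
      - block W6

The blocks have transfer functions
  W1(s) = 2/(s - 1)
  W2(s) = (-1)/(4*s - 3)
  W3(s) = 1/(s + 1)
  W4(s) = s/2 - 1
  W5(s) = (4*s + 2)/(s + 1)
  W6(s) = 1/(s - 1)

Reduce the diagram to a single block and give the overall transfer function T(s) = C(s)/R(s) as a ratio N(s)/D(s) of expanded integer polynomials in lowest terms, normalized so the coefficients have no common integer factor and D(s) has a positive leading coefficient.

[1] reduce the series chain W1, W2, W3: (-2)/(4*s^3 - 3*s^2 - 4*s + 3)
[2] combine (W1*W2*W3), W4 in parallel: (4*s^4 - 11*s^3 + 2*s^2 + 11*s - 10)/(8*s^3 - 6*s^2 - 8*s + 6)
[3] cascade W5, W6: (4*s + 2)/(s^2 - 1)
[4] close the feedback loop around ((W1*W2*W3)+W4), (W5*W6): this yields T(s), and no further normalization is needed

Therefore the answer is (-4*s^6 + 11*s^5 + 2*s^4 - 22*s^3 + 12*s^2 + 11*s - 10)/(8*s^5 - 30*s^4 + 2*s^3 + 36*s^2 - 26*s - 14).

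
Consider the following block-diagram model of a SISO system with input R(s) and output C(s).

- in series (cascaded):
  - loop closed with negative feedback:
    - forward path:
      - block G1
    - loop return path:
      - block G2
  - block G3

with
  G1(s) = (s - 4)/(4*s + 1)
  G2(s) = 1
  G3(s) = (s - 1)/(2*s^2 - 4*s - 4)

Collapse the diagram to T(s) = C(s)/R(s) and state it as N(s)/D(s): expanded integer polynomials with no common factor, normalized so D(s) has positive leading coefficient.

Answer: (s^2 - 5*s + 4)/(10*s^3 - 26*s^2 - 8*s + 12)

Working:
Step 1. apply the feedback formula to G1, G2 = (s - 4)/(5*s - 3)
Step 2. multiply [G1/(1+G1*G2)], G3 (series); the result is T(s) itself (integer coefficients, no common factor, positive leading denominator coefficient)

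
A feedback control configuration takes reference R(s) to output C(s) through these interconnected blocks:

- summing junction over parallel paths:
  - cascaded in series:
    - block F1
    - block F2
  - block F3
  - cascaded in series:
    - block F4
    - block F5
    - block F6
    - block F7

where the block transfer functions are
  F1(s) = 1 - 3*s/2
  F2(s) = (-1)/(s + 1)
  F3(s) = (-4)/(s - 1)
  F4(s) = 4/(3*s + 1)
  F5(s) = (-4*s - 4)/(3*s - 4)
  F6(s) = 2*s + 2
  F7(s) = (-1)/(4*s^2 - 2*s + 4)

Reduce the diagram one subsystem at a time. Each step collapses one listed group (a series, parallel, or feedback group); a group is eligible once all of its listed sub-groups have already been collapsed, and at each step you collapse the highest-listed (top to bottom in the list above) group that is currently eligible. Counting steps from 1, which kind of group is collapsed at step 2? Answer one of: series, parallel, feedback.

1. cascade F1, F2
2. series reduction of F4, F5, F6, F7
3. reduce the parallel group (F1*F2), F3, (F4*F5*F6*F7)
At step 2 the group reduced is series.

Final answer: series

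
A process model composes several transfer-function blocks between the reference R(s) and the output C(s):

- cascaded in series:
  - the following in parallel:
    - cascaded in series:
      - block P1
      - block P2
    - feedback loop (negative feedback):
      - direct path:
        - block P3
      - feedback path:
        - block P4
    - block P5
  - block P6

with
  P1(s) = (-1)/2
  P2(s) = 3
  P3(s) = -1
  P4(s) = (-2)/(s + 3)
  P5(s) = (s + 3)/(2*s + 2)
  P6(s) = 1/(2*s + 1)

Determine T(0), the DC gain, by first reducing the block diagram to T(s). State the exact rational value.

The answer is -3/5.

Reasoning:
Step 1. combine P1, P2 in series, giving (-3)/2
Step 2. apply the feedback formula to P3, P4, giving (-s - 3)/(s + 5)
Step 3. reduce the parallel group (P1*P2), [P3/(1+P3*P4)], P5, giving (-2*s^2 - 9*s - 3)/(s^2 + 6*s + 5)
Step 4. reduce the series chain ((P1*P2)+[P3/(1+P3*P4)]+P5), P6, giving (-2*s^2 - 9*s - 3)/(2*s^3 + 13*s^2 + 16*s + 5)
That last expression is T(s); at s = 0 only the constant terms survive, so T(0) = -3/5.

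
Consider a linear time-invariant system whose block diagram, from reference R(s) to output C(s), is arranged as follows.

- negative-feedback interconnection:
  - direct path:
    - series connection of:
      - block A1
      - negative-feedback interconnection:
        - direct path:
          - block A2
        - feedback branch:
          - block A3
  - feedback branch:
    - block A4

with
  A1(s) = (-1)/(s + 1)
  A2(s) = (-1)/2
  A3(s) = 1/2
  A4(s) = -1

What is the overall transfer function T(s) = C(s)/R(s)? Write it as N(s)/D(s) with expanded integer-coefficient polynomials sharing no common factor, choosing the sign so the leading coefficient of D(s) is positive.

The answer is 2/(3*s + 1).

Reasoning:
Step 1. reduce the feedback loop with forward A2 and return A3; result (-2)/3
Step 2. reduce the series chain A1, [A2/(1+A2*A3)]; result 2/(3*s + 3)
Step 3. reduce the feedback loop with forward (A1*[A2/(1+A2*A3)]) and return A4: this yields T(s), and no further normalization is needed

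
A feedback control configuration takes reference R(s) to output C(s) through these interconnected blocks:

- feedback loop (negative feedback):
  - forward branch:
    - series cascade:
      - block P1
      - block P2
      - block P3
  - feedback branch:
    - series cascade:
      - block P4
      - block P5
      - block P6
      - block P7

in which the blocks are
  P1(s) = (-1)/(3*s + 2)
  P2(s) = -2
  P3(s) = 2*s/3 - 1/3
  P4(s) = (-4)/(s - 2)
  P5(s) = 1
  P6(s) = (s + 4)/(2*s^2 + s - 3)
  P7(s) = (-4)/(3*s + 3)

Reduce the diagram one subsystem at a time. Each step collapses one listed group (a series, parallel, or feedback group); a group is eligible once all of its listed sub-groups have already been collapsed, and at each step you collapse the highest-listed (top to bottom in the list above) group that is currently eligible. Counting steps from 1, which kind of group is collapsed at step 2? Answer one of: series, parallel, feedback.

(1) multiply P1, P2, P3 (series)
(2) cascade P4, P5, P6, P7
(3) apply the feedback formula to (P1*P2*P3), (P4*P5*P6*P7)
Step 2 collapses a series group.

Answer: series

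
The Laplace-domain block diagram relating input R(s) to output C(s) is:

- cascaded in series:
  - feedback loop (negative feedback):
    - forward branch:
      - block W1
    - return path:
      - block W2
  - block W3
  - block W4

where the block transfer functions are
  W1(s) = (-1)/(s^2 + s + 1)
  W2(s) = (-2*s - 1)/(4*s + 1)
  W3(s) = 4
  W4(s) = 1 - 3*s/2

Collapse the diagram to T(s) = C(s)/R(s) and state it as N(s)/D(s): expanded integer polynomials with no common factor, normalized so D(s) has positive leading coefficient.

Answer: (24*s^2 - 10*s - 4)/(4*s^3 + 5*s^2 + 7*s + 2)

Working:
[1] collapse the loop (W1 forward, W2 return), giving (-4*s - 1)/(4*s^3 + 5*s^2 + 7*s + 2)
[2] series reduction of [W1/(1+W1*W2)], W3, W4, giving the overall T(s)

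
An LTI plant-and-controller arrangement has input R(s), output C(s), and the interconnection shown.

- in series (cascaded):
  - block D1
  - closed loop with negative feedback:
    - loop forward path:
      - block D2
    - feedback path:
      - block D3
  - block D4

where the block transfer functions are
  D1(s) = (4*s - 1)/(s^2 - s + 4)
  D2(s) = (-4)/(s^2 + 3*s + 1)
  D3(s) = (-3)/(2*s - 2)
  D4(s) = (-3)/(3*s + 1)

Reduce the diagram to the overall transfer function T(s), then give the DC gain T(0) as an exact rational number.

First reduce the diagram to T(s).

Step 1. close the feedback loop around D2, D3 -> (4 - 4*s)/(s^3 + 2*s^2 - 2*s + 5)
Step 2. multiply D1, [D2/(1+D2*D3)], D4 (series) -> (48*s^2 - 60*s + 12)/(3*s^6 + 4*s^5 + s^4 + 45*s^3 - 24*s^2 + 47*s + 20)
Step 2 gives the overall T(s). Then T(0) = 12/20 = 3/5.

Answer: 3/5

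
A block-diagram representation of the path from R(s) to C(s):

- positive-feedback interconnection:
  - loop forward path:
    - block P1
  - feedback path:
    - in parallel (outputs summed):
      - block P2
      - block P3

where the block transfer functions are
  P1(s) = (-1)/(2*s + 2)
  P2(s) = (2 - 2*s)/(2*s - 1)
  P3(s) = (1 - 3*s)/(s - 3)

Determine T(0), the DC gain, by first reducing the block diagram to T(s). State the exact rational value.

Reducing step by step:

Step 1: add P2, P3 (parallel), giving (-8*s^2 + 13*s - 7)/(2*s^2 - 7*s + 3)
Step 2: reduce the feedback loop with forward P1 and return (P2+P3), giving (-2*s^2 + 7*s - 3)/(4*s^3 - 18*s^2 + 5*s - 1)
That last expression is T(s); at s = 0 only the constant terms survive, so T(0) = -3/(-1) = 3.

Answer: 3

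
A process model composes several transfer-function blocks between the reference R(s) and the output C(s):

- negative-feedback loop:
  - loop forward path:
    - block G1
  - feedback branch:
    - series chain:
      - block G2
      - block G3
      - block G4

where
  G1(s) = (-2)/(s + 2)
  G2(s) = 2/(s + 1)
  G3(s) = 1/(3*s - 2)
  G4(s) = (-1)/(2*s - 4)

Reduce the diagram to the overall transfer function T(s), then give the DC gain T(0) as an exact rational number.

(1) cascade G2, G3, G4 = (-1)/(3*s^3 - 5*s^2 - 4*s + 4)
(2) feedback reduction of G1, (G2*G3*G4) = (-6*s^3 + 10*s^2 + 8*s - 8)/(3*s^4 + s^3 - 14*s^2 - 4*s + 10)
Step 2 gives the overall T(s). Then T(0) = -8/10 = -4/5.

Hence the answer: -4/5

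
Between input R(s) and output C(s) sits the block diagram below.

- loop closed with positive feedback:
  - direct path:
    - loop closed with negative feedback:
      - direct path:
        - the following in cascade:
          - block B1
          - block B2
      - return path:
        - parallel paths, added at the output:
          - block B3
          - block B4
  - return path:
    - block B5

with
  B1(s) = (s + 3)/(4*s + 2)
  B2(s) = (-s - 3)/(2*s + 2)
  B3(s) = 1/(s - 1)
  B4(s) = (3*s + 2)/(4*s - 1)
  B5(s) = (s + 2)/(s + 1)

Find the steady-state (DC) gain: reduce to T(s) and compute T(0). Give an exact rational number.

Step 1. combine B1, B2 in series; result (-s^2 - 6*s - 9)/(8*s^2 + 12*s + 4)
Step 2. parallel reduction of B3, B4; result (3*s^2 + 3*s - 3)/(4*s^2 - 5*s + 1)
Step 3. reduce the feedback loop with forward (B1*B2) and return (B3+B4); result (-4*s^4 - 19*s^3 - 7*s^2 + 39*s - 9)/(29*s^4 - 13*s^3 - 78*s^2 - 17*s + 31)
Step 4. collapse the loop ([(B1*B2)/(1+(B1*B2)*(B3+B4))] forward, B5 return); result (-4*s^5 - 23*s^4 - 26*s^3 + 32*s^2 + 30*s - 9)/(33*s^5 + 43*s^4 - 46*s^3 - 120*s^2 - 55*s + 49)
DC gain: substitute s = 0 into T(s) from step 4: T(0) = -9/49.

Answer: -9/49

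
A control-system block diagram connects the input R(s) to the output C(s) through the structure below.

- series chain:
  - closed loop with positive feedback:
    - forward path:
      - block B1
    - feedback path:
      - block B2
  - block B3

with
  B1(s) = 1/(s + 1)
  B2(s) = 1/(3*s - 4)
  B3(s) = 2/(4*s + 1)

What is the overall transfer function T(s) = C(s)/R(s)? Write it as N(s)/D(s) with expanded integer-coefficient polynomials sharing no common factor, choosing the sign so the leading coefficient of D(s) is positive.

Step 1 - feedback reduction of B1, B2, giving (3*s - 4)/(3*s^2 - s - 5)
Step 2 - series reduction of [B1/(1-B1*B2)], B3; the result is T(s) itself (integer coefficients, no common factor, positive leading denominator coefficient)

Final answer: (6*s - 8)/(12*s^3 - s^2 - 21*s - 5)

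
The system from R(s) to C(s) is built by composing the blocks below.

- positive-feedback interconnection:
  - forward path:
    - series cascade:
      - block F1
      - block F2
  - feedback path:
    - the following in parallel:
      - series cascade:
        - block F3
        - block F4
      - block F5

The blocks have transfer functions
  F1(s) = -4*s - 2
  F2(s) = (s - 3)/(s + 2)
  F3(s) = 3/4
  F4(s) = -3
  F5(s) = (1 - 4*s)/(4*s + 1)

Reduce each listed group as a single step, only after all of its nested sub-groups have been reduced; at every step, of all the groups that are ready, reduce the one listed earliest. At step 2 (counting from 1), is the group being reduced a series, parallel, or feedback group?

The answer is series.

Reasoning:
(1) cascade F1, F2
(2) series reduction of F3, F4
(3) reduce the parallel group (F3*F4), F5
(4) collapse the loop ((F1*F2) forward, ((F3*F4)+F5) return)
At step 2 the group reduced is series.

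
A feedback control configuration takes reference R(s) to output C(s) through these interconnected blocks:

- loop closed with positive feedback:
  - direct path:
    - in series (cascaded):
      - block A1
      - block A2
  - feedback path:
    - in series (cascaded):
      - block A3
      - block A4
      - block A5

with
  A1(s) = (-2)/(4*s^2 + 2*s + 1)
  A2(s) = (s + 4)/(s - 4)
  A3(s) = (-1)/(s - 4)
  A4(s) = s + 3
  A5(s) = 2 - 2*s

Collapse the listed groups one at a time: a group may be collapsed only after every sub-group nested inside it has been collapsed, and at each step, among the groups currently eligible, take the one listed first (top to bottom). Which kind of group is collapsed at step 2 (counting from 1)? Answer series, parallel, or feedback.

(1) cascade A1, A2
(2) cascade A3, A4, A5
(3) apply the feedback formula to (A1*A2), (A3*A4*A5)
Step 2: series.

Hence the answer: series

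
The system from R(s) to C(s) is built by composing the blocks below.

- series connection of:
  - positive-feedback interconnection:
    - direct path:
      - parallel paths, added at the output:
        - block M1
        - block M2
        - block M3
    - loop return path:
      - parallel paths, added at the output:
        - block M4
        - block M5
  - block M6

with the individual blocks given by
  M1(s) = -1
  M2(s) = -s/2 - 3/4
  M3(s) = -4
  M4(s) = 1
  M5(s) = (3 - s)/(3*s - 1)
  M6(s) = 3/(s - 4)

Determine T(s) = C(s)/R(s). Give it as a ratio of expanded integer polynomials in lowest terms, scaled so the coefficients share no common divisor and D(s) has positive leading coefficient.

Step 1: combine M1, M2, M3 in parallel; result -s/2 - 23/4
Step 2: add M4, M5 (parallel); result (2*s + 2)/(3*s - 1)
Step 3: close the feedback loop around (M1+M2+M3), (M4+M5); result (-6*s^2 - 67*s + 23)/(4*s^2 + 62*s + 42)
Step 4: series reduction of [(M1+M2+M3)/(1-(M1+M2+M3)*(M4+M5))], M6, giving the overall T(s)

Answer: (-18*s^2 - 201*s + 69)/(4*s^3 + 46*s^2 - 206*s - 168)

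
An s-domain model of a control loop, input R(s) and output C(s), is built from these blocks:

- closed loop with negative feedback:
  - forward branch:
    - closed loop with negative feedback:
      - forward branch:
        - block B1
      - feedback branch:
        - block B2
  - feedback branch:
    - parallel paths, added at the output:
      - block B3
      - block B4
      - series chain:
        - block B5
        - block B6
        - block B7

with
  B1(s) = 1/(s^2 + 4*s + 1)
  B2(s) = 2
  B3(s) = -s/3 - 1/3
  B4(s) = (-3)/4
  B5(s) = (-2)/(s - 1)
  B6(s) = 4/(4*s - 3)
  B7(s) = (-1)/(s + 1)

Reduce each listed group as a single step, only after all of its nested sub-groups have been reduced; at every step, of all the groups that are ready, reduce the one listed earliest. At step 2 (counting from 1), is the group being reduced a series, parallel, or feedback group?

Answer: series

Working:
Step 1. feedback reduction of B1, B2
Step 2. reduce the series chain B5, B6, B7
Step 3. reduce the parallel group B3, B4, (B5*B6*B7)
Step 4. reduce the feedback loop with forward [B1/(1+B1*B2)] and return (B3+B4+(B5*B6*B7))
So the answer for step 2 is series.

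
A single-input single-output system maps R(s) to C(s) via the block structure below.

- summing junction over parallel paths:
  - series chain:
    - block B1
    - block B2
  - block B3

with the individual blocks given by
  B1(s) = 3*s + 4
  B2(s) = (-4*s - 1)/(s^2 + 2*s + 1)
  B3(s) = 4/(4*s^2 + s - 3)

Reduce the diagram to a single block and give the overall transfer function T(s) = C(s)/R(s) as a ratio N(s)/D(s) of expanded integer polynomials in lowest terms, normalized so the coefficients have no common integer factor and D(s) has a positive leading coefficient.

First reduce the diagram to T(s).

(1) cascade B1, B2 = (-12*s^2 - 19*s - 4)/(s^2 + 2*s + 1)
(2) reduce the parallel group (B1*B2), B3, giving the overall T(s)

Answer: (-48*s^3 - 40*s^2 + 45*s + 16)/(4*s^3 + 5*s^2 - 2*s - 3)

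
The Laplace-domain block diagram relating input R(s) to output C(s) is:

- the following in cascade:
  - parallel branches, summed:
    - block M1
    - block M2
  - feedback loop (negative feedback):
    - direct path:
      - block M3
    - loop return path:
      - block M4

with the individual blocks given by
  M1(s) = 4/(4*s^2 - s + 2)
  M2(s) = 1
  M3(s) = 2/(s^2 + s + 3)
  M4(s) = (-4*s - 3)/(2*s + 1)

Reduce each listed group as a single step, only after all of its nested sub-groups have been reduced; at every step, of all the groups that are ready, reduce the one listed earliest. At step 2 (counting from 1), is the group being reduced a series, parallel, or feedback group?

Step 1: add M1, M2 (parallel)
Step 2: feedback reduction of M3, M4
Step 3: cascade (M1+M2), [M3/(1+M3*M4)]
Step 2 collapses a feedback group.

Therefore the answer is feedback.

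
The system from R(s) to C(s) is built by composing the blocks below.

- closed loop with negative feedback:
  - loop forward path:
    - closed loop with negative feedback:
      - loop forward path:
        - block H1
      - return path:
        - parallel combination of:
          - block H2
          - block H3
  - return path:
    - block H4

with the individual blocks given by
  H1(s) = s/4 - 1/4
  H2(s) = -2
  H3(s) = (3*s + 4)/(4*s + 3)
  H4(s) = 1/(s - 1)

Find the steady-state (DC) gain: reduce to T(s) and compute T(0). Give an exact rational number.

1. add H2, H3 (parallel) -> (-5*s - 2)/(4*s + 3)
2. feedback reduction of H1, (H2+H3) -> (-4*s^2 + s + 3)/(5*s^2 - 19*s - 14)
3. reduce the feedback loop with forward [H1/(1+H1*(H2+H3))] and return H4 -> (-4*s^2 + s + 3)/(5*s^2 - 23*s - 17)
DC gain: substitute s = 0 into T(s) from step 3: T(0) = 3/(-17) = -3/17.

Hence the answer: -3/17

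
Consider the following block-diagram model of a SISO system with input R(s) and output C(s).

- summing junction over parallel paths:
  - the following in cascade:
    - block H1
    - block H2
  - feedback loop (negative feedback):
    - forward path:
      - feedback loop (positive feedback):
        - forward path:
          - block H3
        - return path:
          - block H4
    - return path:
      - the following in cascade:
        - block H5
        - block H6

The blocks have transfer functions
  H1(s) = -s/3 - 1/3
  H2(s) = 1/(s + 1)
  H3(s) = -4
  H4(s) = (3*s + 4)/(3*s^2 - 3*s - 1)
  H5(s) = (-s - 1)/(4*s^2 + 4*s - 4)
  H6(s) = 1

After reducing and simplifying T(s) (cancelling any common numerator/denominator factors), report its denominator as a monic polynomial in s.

Reducing step by step:

Step 1: reduce the series chain H1, H2 gives (-1)/3
Step 2: feedback reduction of H3, H4 gives (-12*s^2 + 12*s + 4)/(3*s^2 + 9*s + 15)
Step 3: reduce the series chain H5, H6 gives (-s - 1)/(4*s^2 + 4*s - 4)
Step 4: apply the feedback formula to [H3/(1-H3*H4)], (H5*H6) gives (-12*s^4 + 28*s^2 - 8*s - 4)/(3*s^4 + 15*s^3 + 21*s^2 + 2*s - 16)
Step 5: reduce the parallel group (H1*H2), [[H3/(1-H3*H4)]/(1+[H3/(1-H3*H4)]*(H5*H6))] gives (-39*s^4 - 15*s^3 + 63*s^2 - 26*s + 4)/(9*s^4 + 45*s^3 + 63*s^2 + 6*s - 48)
The result of step 5 is T(s) in lowest terms. Its denominator has leading coefficient 9; dividing the denominator through by 9 makes it monic.

Answer: s^4 + 5*s^3 + 7*s^2 + 2*s/3 - 16/3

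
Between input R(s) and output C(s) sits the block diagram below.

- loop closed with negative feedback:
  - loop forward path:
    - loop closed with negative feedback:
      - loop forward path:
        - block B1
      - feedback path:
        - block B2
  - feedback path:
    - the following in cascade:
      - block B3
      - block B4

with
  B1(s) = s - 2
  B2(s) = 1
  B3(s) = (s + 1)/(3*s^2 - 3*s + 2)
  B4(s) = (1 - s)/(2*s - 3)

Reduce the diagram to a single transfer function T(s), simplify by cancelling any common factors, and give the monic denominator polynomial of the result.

Step 1: reduce the feedback loop with forward B1 and return B2, giving (s - 2)/(s - 1)
Step 2: series reduction of B3, B4, giving (1 - s^2)/(6*s^3 - 15*s^2 + 13*s - 6)
Step 3: feedback reduction of [B1/(1+B1*B2)], (B3*B4), giving (6*s^4 - 27*s^3 + 43*s^2 - 32*s + 12)/(6*s^4 - 22*s^3 + 30*s^2 - 18*s + 4)
That last expression is T(s), already simplified. Scaling its denominator by 1/6 (the reciprocal of the leading coefficient) yields the monic denominator.

Final answer: s^4 - 11*s^3/3 + 5*s^2 - 3*s + 2/3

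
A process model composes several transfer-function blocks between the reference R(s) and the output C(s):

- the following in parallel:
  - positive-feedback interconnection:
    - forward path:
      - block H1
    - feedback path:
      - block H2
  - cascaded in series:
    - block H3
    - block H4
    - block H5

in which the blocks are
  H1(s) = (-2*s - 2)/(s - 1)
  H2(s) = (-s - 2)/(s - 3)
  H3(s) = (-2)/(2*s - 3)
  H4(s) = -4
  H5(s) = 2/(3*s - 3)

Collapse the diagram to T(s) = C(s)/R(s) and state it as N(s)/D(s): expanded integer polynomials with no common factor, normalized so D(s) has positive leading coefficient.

The answer is (12*s^4 - 54*s^3 + 58*s^2 + 214*s - 38)/(6*s^4 + 45*s^3 - 135*s^2 + 75*s + 9).

Reasoning:
1. reduce the feedback loop with forward H1 and return H2; result (2*s^2 - 4*s - 6)/(s^2 + 10*s + 1)
2. cascade H3, H4, H5; result 16/(6*s^2 - 15*s + 9)
3. parallel reduction of [H1/(1-H1*H2)], (H3*H4*H5); the result is T(s) itself (integer coefficients, no common factor, positive leading denominator coefficient)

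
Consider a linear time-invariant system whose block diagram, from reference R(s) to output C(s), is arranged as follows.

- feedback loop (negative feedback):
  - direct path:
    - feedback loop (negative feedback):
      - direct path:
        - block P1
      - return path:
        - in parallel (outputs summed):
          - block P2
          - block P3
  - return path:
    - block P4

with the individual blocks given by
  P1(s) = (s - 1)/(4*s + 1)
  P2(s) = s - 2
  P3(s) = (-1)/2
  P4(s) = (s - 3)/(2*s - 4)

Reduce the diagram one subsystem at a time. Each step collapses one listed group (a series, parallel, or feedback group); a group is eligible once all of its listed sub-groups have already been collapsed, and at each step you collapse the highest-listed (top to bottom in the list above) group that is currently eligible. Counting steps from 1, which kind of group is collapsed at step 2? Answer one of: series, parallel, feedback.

Answer: feedback

Working:
Step 1 - parallel reduction of P2, P3
Step 2 - reduce the feedback loop with forward P1 and return (P2+P3)
Step 3 - collapse the loop ([P1/(1+P1*(P2+P3))] forward, P4 return)
The group at step 2 is a feedback group.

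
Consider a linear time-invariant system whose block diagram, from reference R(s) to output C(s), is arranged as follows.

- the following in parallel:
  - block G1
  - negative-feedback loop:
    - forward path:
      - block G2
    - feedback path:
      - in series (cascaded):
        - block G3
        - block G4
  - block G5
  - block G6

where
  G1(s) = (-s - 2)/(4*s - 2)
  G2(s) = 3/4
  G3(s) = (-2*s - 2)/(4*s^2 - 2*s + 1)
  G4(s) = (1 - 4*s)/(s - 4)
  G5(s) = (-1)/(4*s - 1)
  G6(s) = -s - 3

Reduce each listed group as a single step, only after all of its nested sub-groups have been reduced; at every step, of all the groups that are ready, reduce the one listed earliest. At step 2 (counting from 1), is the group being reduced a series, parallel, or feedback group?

Step 1: reduce the series chain G3, G4
Step 2: close the feedback loop around G2, (G3*G4)
Step 3: add G1, [G2/(1+G2*(G3*G4))], G5, G6 (parallel)
Step 2: feedback.

Answer: feedback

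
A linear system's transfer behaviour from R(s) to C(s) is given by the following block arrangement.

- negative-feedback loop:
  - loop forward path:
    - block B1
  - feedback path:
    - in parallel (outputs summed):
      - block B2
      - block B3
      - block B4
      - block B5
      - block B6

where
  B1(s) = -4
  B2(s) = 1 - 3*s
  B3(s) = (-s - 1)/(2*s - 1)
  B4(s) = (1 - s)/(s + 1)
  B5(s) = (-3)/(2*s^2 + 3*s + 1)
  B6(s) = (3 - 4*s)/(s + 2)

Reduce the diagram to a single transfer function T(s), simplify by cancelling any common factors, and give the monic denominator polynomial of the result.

Step 1: parallel reduction of B2, B3, B4, B5, B6 -> (-12*s^5 - 54*s^4 - 26*s^3 + 21*s^2 - 13*s - 3)/(4*s^4 + 12*s^3 + 7*s^2 - 3*s - 2)
Step 2: apply the feedback formula to B1, (B2+B3+B4+B5+B6) -> (-16*s^4 - 48*s^3 - 28*s^2 + 12*s + 8)/(48*s^5 + 220*s^4 + 116*s^3 - 77*s^2 + 49*s + 10)
No further cancellation is possible in the step-2 result, so that is T(s). Its denominator becomes monic after dividing by the leading coefficient 48.

Answer: s^5 + 55*s^4/12 + 29*s^3/12 - 77*s^2/48 + 49*s/48 + 5/24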